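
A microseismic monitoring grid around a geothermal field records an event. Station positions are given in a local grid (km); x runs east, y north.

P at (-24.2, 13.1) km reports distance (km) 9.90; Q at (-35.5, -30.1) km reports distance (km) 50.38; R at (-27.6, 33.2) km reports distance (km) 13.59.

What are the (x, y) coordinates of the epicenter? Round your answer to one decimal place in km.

Circle about each station: (x + 24.2)² + (y − 13.1)² = 9.90²; (x + 35.5)² + (y + 30.1)² = 50.38²; (x + 27.6)² + (y − 33.2)² = 13.59².
Subtracting the P equation from the Q and R equations removes the quadratic terms:
-22.6 x − 86.4 y = -1031.12
-6.8 x + 40.2 y = 1020.07
Solving the 2×2 system: x ≈ -31.2, y ≈ 20.1 km.

x ≈ -31.2 km, y ≈ 20.1 km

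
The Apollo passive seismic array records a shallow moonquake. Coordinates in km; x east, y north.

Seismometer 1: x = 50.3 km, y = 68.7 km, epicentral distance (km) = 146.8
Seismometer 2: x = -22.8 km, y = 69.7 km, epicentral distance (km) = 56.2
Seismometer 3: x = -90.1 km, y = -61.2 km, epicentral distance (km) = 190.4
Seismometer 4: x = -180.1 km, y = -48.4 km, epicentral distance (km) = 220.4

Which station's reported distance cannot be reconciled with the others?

Solve using three stations at a time. Using Seismometer 2, Seismometer 3, Seismometer 4 (subtract circle equations pairwise → linear system) gives (x, y) ≈ (-41.4, 122.9).
Distances from that point to each station vs reported:
  Seismometer 1: calculated 106.5 vs reported 146.8 → residual 40.3 km
  Seismometer 2: calculated 56.3 vs reported 56.2 → residual 0.1 km
  Seismometer 3: calculated 190.4 vs reported 190.4 → residual 0.0 km
  Seismometer 4: calculated 220.4 vs reported 220.4 → residual 0.0 km
Seismometer 2, Seismometer 3, Seismometer 4 are mutually consistent (residuals ≈ 0); Seismometer 1 is off by 40.3 km.

Seismometer 1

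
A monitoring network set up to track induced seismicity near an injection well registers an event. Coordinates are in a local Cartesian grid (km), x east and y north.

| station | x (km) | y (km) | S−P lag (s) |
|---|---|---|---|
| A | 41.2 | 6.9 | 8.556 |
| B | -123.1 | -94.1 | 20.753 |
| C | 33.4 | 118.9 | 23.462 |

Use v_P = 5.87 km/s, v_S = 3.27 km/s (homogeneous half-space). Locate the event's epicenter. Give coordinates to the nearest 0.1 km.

(24.8, -54.1)

Distance from S−P lag: d = Δt · v_P v_S / (v_P − v_S) = Δt · (5.87·3.27)/(5.87−3.27) ≈ 7.3827·Δt.
So d_A = 63.17, d_B = 153.21, d_C = 173.21 km.
Circle about each station: (x − 41.2)² + (y − 6.9)² = 63.17²; (x + 123.1)² + (y + 94.1)² = 153.21²; (x − 33.4)² + (y − 118.9)² = 173.21².
Subtracting the A equation from the B and C equations removes the quadratic terms:
-328.6 x − 202.0 y = 2780.51
-15.6 x + 224.0 y = -12503.54
Solving the 2×2 system: x ≈ 24.8, y ≈ -54.1 km.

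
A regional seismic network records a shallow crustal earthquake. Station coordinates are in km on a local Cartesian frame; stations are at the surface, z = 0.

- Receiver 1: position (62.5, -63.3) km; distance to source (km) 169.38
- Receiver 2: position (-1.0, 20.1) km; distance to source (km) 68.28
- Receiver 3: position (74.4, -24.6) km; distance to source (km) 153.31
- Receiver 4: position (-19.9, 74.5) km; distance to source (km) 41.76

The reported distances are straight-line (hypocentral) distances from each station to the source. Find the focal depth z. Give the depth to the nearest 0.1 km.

z ≈ 23.2 km

Each station gives a sphere (x−x_i)² + (y−y_i)² + z² = d_i² (stations at z=0).
Subtracting the Receiver 1 sphere from Receiver 2 and Receiver 3: z² cancels, leaving linear equations in x and y:
-127.0 x + 166.8 y = 16519.30
23.8 x + 77.4 y = 3413.01
Solving: x ≈ -51.400, y ≈ 59.901 km (keep extra digits for the depth step; rounded: -51.4, 59.9).
Then from the Receiver 1 sphere: z² = 169.38² − (x − 62.5)² − (y + 63.3)² with x = -51.400, y = 59.901, so z ≈ 23.192 ≈ 23.2 km.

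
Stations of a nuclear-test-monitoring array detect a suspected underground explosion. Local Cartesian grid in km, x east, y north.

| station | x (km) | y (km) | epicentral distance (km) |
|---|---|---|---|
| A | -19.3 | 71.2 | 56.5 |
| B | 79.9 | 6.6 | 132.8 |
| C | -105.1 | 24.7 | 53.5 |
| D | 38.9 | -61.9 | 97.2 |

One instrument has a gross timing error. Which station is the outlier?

D

Solve using three stations at a time. Using A, B, C (subtract circle equations pairwise → linear system) gives (x, y) ≈ (-51.6, 24.9).
Distances from that point to each station vs reported:
  A: calculated 56.5 vs reported 56.5 → residual 0.0 km
  B: calculated 132.8 vs reported 132.8 → residual 0.0 km
  C: calculated 53.5 vs reported 53.5 → residual 0.0 km
  D: calculated 125.4 vs reported 97.2 → residual 28.2 km
A, B, C are mutually consistent (residuals ≈ 0); D is off by 28.2 km.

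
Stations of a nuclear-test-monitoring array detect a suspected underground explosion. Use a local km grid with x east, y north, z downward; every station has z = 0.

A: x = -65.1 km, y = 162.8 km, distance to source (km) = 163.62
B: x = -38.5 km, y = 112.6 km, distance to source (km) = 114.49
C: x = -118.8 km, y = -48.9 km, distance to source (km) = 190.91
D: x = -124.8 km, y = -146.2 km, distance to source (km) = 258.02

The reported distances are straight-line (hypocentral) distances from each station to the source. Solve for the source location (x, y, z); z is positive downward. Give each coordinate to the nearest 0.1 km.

Each station gives a sphere (x−x_i)² + (y−y_i)² + z² = d_i² (stations at z=0).
Subtracting the A sphere from B and C: z² cancels, leaving linear equations in x and y:
53.2 x − 100.4 y = -2917.30
-107.4 x − 423.4 y = -23912.32
Solving: x ≈ 34.995, y ≈ 47.600 km (keep extra digits for the depth step; rounded: 35.0, 47.6).
Then from the A sphere: z² = 163.62² − (x + 65.1)² − (y − 162.8)² with x = 34.995, y = 47.600, so z ≈ 59.004 ≈ 59.0 km.
Check against D (with the unrounded solution): distance 258.02 ≈ 258.02 km. ✓

x ≈ 35.0 km, y ≈ 47.6 km, depth ≈ 59.0 km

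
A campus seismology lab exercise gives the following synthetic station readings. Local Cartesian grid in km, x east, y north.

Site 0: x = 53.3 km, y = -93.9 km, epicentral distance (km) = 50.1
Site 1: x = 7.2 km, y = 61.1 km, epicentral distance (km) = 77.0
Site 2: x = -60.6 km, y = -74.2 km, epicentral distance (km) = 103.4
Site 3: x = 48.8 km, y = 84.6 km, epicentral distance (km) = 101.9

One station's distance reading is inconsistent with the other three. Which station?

Site 0

Solve using three stations at a time. Using Site 1, Site 2, Site 3 (subtract circle equations pairwise → linear system) gives (x, y) ≈ (23.6, -14.2).
Distances from that point to each station vs reported:
  Site 0: calculated 85.1 vs reported 50.1 → residual 35.0 km
  Site 1: calculated 77.0 vs reported 77.0 → residual 0.0 km
  Site 2: calculated 103.4 vs reported 103.4 → residual 0.0 km
  Site 3: calculated 101.9 vs reported 101.9 → residual 0.0 km
Site 1, Site 2, Site 3 are mutually consistent (residuals ≈ 0); Site 0 is off by 35.0 km.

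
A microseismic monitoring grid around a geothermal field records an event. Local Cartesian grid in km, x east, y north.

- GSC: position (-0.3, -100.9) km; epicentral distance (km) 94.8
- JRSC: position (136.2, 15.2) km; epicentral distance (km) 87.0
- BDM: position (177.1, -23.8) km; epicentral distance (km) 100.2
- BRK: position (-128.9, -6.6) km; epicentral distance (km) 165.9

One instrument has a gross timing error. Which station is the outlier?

BRK

Solve using three stations at a time. Using GSC, JRSC, BDM (subtract circle equations pairwise → linear system) gives (x, y) ≈ (80.9, -52.0).
Distances from that point to each station vs reported:
  GSC: calculated 94.8 vs reported 94.8 → residual 0.0 km
  JRSC: calculated 87.0 vs reported 87.0 → residual 0.0 km
  BDM: calculated 100.2 vs reported 100.2 → residual 0.0 km
  BRK: calculated 214.7 vs reported 165.9 → residual 48.8 km
GSC, JRSC, BDM are mutually consistent (residuals ≈ 0); BRK is off by 48.8 km.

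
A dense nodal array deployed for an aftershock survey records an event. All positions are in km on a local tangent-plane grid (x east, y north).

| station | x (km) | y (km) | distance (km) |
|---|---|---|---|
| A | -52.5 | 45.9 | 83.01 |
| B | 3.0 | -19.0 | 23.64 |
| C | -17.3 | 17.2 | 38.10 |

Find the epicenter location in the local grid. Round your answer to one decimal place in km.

Circle about each station: (x + 52.5)² + (y − 45.9)² = 83.01²; (x − 3.0)² + (y + 19.0)² = 23.64²; (x + 17.3)² + (y − 17.2)² = 38.10².
Subtracting the A equation from the B and C equations removes the quadratic terms:
111.0 x − 129.8 y = 1838.75
70.4 x − 57.4 y = 1171.12
Solving the 2×2 system: x ≈ 16.8, y ≈ 0.2 km.
Check against A (with the unrounded x, y): √((x + 52.5)²+(y − 45.9)²) = 83.01 ≈ 83.01 km. ✓

(16.8, 0.2)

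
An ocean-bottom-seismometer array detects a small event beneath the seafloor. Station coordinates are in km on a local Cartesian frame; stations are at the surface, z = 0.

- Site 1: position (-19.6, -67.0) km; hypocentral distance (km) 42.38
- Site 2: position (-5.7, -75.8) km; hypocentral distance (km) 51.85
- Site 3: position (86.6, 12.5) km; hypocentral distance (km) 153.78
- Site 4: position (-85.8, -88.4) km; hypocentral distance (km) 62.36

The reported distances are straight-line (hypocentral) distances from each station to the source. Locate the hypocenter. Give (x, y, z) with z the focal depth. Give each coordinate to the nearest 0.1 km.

(-40.9, -65.3, 36.6)

Each station gives a sphere (x−x_i)² + (y−y_i)² + z² = d_i² (stations at z=0).
Subtracting the Site 1 sphere from Site 2 and Site 3: z² cancels, leaving linear equations in x and y:
27.8 x − 17.6 y = 12.61
212.4 x + 159.0 y = -19069.57
Solving: x ≈ -40.893, y ≈ -65.308 km (keep extra digits for the depth step; rounded: -40.9, -65.3).
Then from the Site 1 sphere: z² = 42.38² − (x + 19.6)² − (y + 67.0)² with x = -40.893, y = -65.308, so z ≈ 36.603 ≈ 36.6 km.
Check against Site 4 (with the unrounded solution): distance 62.37 ≈ 62.36 km. ✓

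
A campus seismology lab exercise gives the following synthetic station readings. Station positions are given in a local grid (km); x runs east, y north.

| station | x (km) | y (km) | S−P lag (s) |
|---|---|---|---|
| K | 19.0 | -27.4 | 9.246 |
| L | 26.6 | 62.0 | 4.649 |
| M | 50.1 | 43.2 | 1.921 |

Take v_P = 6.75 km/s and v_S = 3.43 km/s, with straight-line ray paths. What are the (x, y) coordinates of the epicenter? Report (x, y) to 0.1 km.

41.3 km east, 33.1 km north

Distance from S−P lag: d = Δt · v_P v_S / (v_P − v_S) = Δt · (6.75·3.43)/(6.75−3.43) ≈ 6.9736·Δt.
So d_K = 64.48, d_L = 32.42, d_M = 13.40 km.
Circle about each station: (x − 19.0)² + (y + 27.4)² = 64.48²; (x − 26.6)² + (y − 62.0)² = 32.42²; (x − 50.1)² + (y − 43.2)² = 13.40².
Subtracting the K equation from the L and M equations removes the quadratic terms:
15.2 x + 178.8 y = 6546.41
62.2 x + 141.2 y = 7242.60
Solving the 2×2 system: x ≈ 41.3, y ≈ 33.1 km.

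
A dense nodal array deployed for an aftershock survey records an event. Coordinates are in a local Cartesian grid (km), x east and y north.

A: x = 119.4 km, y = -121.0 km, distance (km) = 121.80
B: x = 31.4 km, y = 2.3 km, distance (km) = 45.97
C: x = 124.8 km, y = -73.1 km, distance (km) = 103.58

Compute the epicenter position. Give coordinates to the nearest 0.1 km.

(25.6, -43.3)

Circle about each station: (x − 119.4)² + (y + 121.0)² = 121.80²; (x − 31.4)² + (y − 2.3)² = 45.97²; (x − 124.8)² + (y + 73.1)² = 103.58².
Subtracting pairs of circle equations eliminates x²+y² and gives linear equations (the radical axes):
-176.0 x + 246.6 y = -15184.11
10.8 x + 95.8 y = -3872.29
Solving the 2×2 system: x ≈ 25.6, y ≈ -43.3 km.
Check against A (with the unrounded x, y): √((x − 119.4)²+(y + 121.0)²) = 121.80 ≈ 121.80 km. ✓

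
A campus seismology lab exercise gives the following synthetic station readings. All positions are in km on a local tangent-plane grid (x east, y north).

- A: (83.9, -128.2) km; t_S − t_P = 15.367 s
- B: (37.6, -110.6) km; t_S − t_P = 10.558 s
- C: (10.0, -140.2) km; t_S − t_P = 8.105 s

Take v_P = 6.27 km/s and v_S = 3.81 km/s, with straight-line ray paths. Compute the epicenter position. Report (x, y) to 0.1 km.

x ≈ -64.8 km, y ≈ -115.7 km

Distance from S−P lag: d = Δt · v_P v_S / (v_P − v_S) = Δt · (6.27·3.81)/(6.27−3.81) ≈ 9.7109·Δt.
So d_A = 149.23, d_B = 102.53, d_C = 78.71 km.
Circle about each station: (x − 83.9)² + (y + 128.2)² = 149.23²; (x − 37.6)² + (y + 110.6)² = 102.53²; (x − 10.0)² + (y + 140.2)² = 78.71².
Subtracting the A equation from the B and C equations removes the quadratic terms:
-92.6 x + 35.2 y = 1928.86
-147.8 x − 24.0 y = 12355.92
Solving the 2×2 system: x ≈ -64.8, y ≈ -115.7 km.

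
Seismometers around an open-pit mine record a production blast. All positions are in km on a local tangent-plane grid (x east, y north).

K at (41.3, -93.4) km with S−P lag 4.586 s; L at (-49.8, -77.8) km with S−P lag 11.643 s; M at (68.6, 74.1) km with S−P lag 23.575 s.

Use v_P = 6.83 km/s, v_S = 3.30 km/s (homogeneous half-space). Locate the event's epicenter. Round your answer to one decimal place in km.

Distance from S−P lag: d = Δt · v_P v_S / (v_P − v_S) = Δt · (6.83·3.30)/(6.83−3.30) ≈ 6.3850·Δt.
So d_K = 29.28, d_L = 74.34, d_M = 150.53 km.
Circle about each station: (x − 41.3)² + (y + 93.4)² = 29.28²; (x + 49.8)² + (y + 77.8)² = 74.34²; (x − 68.6)² + (y − 74.1)² = 150.53².
Subtracting the K equation from the L and M equations removes the quadratic terms:
-182.2 x + 31.2 y = -6565.49
54.6 x + 335.0 y = -22034.44
Solving the 2×2 system: x ≈ 24.1, y ≈ -69.7 km.
Check against K (with the unrounded x, y): √((x − 41.3)²+(y + 93.4)²) = 29.28 ≈ 29.28 km. ✓

24.1 km east, -69.7 km north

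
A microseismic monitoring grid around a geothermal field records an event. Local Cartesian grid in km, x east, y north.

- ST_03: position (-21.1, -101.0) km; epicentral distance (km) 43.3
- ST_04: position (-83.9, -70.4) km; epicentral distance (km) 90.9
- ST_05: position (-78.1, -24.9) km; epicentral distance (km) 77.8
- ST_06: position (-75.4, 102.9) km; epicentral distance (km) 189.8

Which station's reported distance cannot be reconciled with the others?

ST_05

Solve using three stations at a time. Using ST_03, ST_04, ST_06 (subtract circle equations pairwise → linear system) gives (x, y) ≈ (6.9, -68.1).
Distances from that point to each station vs reported:
  ST_03: calculated 43.2 vs reported 43.3 → residual 0.1 km
  ST_04: calculated 90.9 vs reported 90.9 → residual 0.0 km
  ST_05: calculated 95.4 vs reported 77.8 → residual 17.6 km
  ST_06: calculated 189.8 vs reported 189.8 → residual 0.0 km
ST_03, ST_04, ST_06 are mutually consistent (residuals ≈ 0); ST_05 is off by 17.6 km.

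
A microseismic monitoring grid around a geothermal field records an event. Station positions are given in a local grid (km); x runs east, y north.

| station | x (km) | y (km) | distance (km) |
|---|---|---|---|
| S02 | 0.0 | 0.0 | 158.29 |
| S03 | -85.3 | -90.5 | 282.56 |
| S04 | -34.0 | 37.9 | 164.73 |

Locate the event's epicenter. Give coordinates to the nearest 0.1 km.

Circle about each station: x² + y² = 158.29²; (x + 85.3)² + (y + 90.5)² = 282.56²; (x + 34.0)² + (y − 37.9)² = 164.73².
Subtracting the S02 equation from the S03 and S04 equations removes the quadratic terms:
-170.6 x − 181.0 y = -39318.09
-68.0 x + 75.8 y = 512.16
Solving the 2×2 system: x ≈ 114.4, y ≈ 109.4 km.
Check against S02 (with the unrounded x, y): √(x²+y²) = 158.29 ≈ 158.29 km. ✓

(114.4, 109.4)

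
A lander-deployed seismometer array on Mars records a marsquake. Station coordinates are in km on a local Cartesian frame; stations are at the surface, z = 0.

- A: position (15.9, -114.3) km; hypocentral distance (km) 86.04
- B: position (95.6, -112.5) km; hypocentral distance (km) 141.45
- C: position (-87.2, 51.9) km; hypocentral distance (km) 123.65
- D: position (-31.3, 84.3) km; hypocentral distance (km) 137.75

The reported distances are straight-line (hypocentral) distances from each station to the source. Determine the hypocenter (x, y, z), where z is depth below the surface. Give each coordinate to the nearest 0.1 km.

(-24.8, -48.2, 37.1)

Each station gives a sphere (x−x_i)² + (y−y_i)² + z² = d_i² (stations at z=0).
Subtracting the A sphere from B and C: z² cancels, leaving linear equations in x and y:
159.4 x + 3.6 y = -4126.91
-206.2 x + 332.4 y = -10906.29
Solving: x ≈ -24.802, y ≈ -48.196 km (keep extra digits for the depth step; rounded: -24.8, -48.2).
Then from the A sphere: z² = 86.04² − (x − 15.9)² − (y + 114.3)² with x = -24.802, y = -48.196, so z ≈ 37.101 ≈ 37.1 km.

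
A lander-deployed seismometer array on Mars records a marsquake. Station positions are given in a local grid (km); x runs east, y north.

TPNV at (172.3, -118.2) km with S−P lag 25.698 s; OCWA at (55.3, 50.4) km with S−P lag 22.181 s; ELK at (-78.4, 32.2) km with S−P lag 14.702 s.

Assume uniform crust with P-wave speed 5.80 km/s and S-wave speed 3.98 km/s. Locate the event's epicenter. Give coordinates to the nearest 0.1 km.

(-153.0, -138.7)

Distance from S−P lag: d = Δt · v_P v_S / (v_P − v_S) = Δt · (5.80·3.98)/(5.80−3.98) ≈ 12.6835·Δt.
So d_TPNV = 325.94, d_OCWA = 281.33, d_ELK = 186.47 km.
Circle about each station: (x − 172.3)² + (y + 118.2)² = 325.94²; (x − 55.3)² + (y − 50.4)² = 281.33²; (x + 78.4)² + (y − 32.2)² = 186.47².
Subtracting the TPNV equation from the OCWA and ELK equations removes the quadratic terms:
-234.0 x + 337.2 y = -10969.97
-501.4 x + 300.8 y = 34990.69
Solving the 2×2 system: x ≈ -153.0, y ≈ -138.7 km.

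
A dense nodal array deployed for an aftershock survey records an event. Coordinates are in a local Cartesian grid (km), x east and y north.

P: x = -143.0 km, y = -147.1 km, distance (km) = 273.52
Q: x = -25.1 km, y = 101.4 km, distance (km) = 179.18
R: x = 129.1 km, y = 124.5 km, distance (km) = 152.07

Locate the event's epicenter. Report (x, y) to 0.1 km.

Circle about each station: (x + 143.0)² + (y + 147.1)² = 273.52²; (x + 25.1)² + (y − 101.4)² = 179.18²; (x − 129.1)² + (y − 124.5)² = 152.07².
Subtracting the P equation from the Q and R equations removes the quadratic terms:
235.8 x + 497.0 y = 11532.28
544.2 x + 543.2 y = 41767.56
Solving the 2×2 system: x ≈ 101.8, y ≈ -25.1 km.

x ≈ 101.8 km, y ≈ -25.1 km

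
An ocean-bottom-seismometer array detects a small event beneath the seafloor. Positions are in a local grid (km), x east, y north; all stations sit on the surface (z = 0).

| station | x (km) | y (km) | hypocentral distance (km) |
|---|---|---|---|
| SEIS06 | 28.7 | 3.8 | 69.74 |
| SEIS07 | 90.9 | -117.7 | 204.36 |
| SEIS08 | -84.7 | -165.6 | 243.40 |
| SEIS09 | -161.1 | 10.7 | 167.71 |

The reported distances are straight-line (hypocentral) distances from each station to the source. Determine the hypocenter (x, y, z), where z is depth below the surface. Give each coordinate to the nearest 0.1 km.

Each station gives a sphere (x−x_i)² + (y−y_i)² + z² = d_i² (stations at z=0).
Subtracting the SEIS06 sphere from SEIS07 and SEIS08: z² cancels, leaving linear equations in x and y:
124.4 x − 243.0 y = -15621.37
-226.8 x − 338.8 y = -20620.57
Solving: x ≈ -2.897, y ≈ 62.803 km (keep extra digits for the depth step; rounded: -2.9, 62.8).
Then from the SEIS06 sphere: z² = 69.74² − (x − 28.7)² − (y − 3.8)² with x = -2.897, y = 62.803, so z ≈ 19.594 ≈ 19.6 km.
Check against SEIS09 (with the unrounded solution): distance 167.71 ≈ 167.71 km. ✓

(-2.9, 62.8, 19.6)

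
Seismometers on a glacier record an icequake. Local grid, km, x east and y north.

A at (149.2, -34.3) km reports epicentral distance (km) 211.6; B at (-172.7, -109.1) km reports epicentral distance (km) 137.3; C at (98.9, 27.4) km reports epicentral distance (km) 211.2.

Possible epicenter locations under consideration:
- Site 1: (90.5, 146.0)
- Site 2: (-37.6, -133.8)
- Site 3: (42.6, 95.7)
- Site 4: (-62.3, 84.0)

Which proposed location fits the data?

Site 2

For each candidate, compare |candidate − station| to the reported distance:
Site 1: residuals A 22.0, B 229.2, C 92.3 → max 229.2 km
Site 2: residuals A 0.0, B 0.0, C 0.0 → max 0.0 km
Site 3: residuals A 43.5, B 159.8, C 122.7 → max 159.8 km
Site 4: residuals A 30.7, B 85.1, C 40.4 → max 85.1 km
Only Site 2 has all residuals ≈ 0.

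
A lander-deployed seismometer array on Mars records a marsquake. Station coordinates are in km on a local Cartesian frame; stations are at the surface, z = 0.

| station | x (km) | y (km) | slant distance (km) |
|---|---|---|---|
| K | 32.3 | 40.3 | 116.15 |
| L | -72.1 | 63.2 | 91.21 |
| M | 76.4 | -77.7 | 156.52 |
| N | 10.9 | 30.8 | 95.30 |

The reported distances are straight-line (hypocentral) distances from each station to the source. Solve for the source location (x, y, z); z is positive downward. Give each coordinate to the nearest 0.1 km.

Each station gives a sphere (x−x_i)² + (y−y_i)² + z² = d_i² (stations at z=0).
Subtracting the K sphere from L and M: z² cancels, leaving linear equations in x and y:
-208.8 x + 45.8 y = 11696.83
88.2 x − 236.0 y = -1800.82
Solving: x ≈ -59.198, y ≈ -14.494 km (keep extra digits for the depth step; rounded: -59.2, -14.5).
Then from the K sphere: z² = 116.15² − (x − 32.3)² − (y − 40.3)² with x = -59.198, y = -14.494, so z ≈ 46.006 ≈ 46.0 km.

(-59.2, -14.5, 46.0)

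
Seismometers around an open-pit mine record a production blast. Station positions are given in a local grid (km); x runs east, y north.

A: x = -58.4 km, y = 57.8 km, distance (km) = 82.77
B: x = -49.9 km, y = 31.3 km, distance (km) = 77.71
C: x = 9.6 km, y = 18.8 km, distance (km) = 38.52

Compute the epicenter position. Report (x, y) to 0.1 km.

Circle about each station: (x + 58.4)² + (y − 57.8)² = 82.77²; (x + 49.9)² + (y − 31.3)² = 77.71²; (x − 9.6)² + (y − 18.8)² = 38.52².
Subtracting the A equation from the B and C equations removes the quadratic terms:
17.0 x − 53.0 y = -2469.67
136.0 x − 78.0 y = -938.72
Solving the 2×2 system: x ≈ 24.3, y ≈ 54.4 km.

(24.3, 54.4)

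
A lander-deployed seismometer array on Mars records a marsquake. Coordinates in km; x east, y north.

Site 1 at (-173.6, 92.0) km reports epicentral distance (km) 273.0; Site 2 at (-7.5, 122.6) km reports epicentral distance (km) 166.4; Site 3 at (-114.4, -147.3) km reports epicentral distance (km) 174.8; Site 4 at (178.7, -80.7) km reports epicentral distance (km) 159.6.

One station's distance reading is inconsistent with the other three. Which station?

Solve using three stations at a time. Using Site 2, Site 3, Site 4 (subtract circle equations pairwise → linear system) gives (x, y) ≈ (24.2, -40.8).
Distances from that point to each station vs reported:
  Site 1: calculated 238.2 vs reported 273.0 → residual 34.8 km
  Site 2: calculated 166.4 vs reported 166.4 → residual 0.0 km
  Site 3: calculated 174.8 vs reported 174.8 → residual 0.0 km
  Site 4: calculated 159.6 vs reported 159.6 → residual 0.0 km
Site 2, Site 3, Site 4 are mutually consistent (residuals ≈ 0); Site 1 is off by 34.8 km.

Site 1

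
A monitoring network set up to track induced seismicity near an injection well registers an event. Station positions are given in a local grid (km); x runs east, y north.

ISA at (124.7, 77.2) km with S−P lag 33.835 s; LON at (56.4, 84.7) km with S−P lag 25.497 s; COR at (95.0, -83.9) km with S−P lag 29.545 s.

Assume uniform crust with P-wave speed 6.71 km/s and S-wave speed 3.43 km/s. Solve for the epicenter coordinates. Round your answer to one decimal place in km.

-97.4 km east, -6.7 km north

Distance from S−P lag: d = Δt · v_P v_S / (v_P − v_S) = Δt · (6.71·3.43)/(6.71−3.43) ≈ 7.0169·Δt.
So d_ISA = 237.42, d_LON = 178.91, d_COR = 207.31 km.
Circle about each station: (x − 124.7)² + (y − 77.2)² = 237.42²; (x − 56.4)² + (y − 84.7)² = 178.91²; (x − 95.0)² + (y + 83.9)² = 207.31².
Subtracting pairs of circle equations eliminates x²+y² and gives linear equations (the radical axes):
-136.6 x + 15.0 y = 13204.59
-59.4 x − 322.2 y = 7945.10
Solving the 2×2 system: x ≈ -97.4, y ≈ -6.7 km.
Check against ISA (with the unrounded x, y): √((x − 124.7)²+(y − 77.2)²) = 237.42 ≈ 237.42 km. ✓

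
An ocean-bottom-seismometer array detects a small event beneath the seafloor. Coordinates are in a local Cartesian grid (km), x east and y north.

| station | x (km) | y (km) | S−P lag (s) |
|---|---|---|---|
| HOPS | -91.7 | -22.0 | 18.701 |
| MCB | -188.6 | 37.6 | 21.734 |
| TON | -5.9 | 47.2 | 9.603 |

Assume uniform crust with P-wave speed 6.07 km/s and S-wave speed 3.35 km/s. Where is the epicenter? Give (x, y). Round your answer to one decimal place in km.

x ≈ -42.6 km, y ≈ 108.9 km

Distance from S−P lag: d = Δt · v_P v_S / (v_P − v_S) = Δt · (6.07·3.35)/(6.07−3.35) ≈ 7.4759·Δt.
So d_HOPS = 139.81, d_MCB = 162.48, d_TON = 71.79 km.
Circle about each station: (x + 91.7)² + (y + 22.0)² = 139.81²; (x + 188.6)² + (y − 37.6)² = 162.48²; (x + 5.9)² + (y − 47.2)² = 71.79².
Subtracting the HOPS equation from the MCB and TON equations removes the quadratic terms:
-193.8 x + 119.2 y = 21237.92
171.6 x + 138.4 y = 7762.79
Solving the 2×2 system: x ≈ -42.6, y ≈ 108.9 km.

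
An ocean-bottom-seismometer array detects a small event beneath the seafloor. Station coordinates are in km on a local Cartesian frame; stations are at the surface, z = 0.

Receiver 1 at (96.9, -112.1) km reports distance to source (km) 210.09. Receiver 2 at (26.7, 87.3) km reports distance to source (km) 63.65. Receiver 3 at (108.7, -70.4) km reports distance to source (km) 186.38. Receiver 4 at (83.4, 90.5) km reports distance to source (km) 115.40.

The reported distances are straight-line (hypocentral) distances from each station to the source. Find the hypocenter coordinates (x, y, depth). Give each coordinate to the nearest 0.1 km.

Each station gives a sphere (x−x_i)² + (y−y_i)² + z² = d_i² (stations at z=0).
Subtracting the Receiver 1 sphere from Receiver 2 and Receiver 3: z² cancels, leaving linear equations in x and y:
-140.4 x + 398.8 y = 26464.65
23.6 x + 83.4 y = 4216.13
Solving: x ≈ -24.893, y ≈ 57.597 km (keep extra digits for the depth step; rounded: -24.9, 57.6).
Then from the Receiver 1 sphere: z² = 210.09² − (x − 96.9)² − (y + 112.1)² with x = -24.893, y = 57.597, so z ≈ 22.521 ≈ 22.5 km.

(-24.9, 57.6, 22.5)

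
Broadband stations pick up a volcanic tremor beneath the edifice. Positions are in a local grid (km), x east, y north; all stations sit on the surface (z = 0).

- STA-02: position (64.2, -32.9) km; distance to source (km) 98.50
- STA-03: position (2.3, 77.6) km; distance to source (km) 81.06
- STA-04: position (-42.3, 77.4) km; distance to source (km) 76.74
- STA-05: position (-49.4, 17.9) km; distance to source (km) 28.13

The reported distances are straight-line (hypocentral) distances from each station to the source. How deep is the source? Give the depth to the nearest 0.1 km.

Each station gives a sphere (x−x_i)² + (y−y_i)² + z² = d_i² (stations at z=0).
Subtracting the STA-02 sphere from STA-03 and STA-04: z² cancels, leaving linear equations in x and y:
-123.8 x + 221.0 y = 3954.53
-213.0 x + 220.6 y = 6389.22
Solving: x ≈ -27.306, y ≈ 2.597 km (keep extra digits for the depth step; rounded: -27.3, 2.6).
Then from the STA-02 sphere: z² = 98.50² − (x − 64.2)² − (y + 32.9)² with x = -27.306, y = 2.597, so z ≈ 8.298 ≈ 8.3 km.

depth ≈ 8.3 km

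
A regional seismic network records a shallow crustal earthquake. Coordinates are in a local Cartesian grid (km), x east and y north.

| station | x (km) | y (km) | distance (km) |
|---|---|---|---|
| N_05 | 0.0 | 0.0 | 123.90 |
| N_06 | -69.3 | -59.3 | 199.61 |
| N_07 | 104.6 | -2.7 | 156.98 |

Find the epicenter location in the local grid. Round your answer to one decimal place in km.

x ≈ 11.1 km, y ≈ 123.4 km

Circle about each station: x² + y² = 123.90²; (x + 69.3)² + (y + 59.3)² = 199.61²; (x − 104.6)² + (y + 2.7)² = 156.98².
Subtracting the N_05 equation from the N_06 and N_07 equations removes the quadratic terms:
-138.6 x − 118.6 y = -16173.96
209.2 x − 5.4 y = 1656.94
Solving the 2×2 system: x ≈ 11.1, y ≈ 123.4 km.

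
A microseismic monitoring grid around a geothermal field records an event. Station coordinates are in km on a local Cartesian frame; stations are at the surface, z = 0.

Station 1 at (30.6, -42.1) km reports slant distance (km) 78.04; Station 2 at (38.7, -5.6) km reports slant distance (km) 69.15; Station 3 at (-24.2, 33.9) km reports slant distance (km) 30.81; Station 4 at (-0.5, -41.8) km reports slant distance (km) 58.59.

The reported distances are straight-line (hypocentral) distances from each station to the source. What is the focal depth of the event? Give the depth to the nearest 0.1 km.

Each station gives a sphere (x−x_i)² + (y−y_i)² + z² = d_i² (stations at z=0).
Subtracting the Station 1 sphere from Station 2 and Station 3: z² cancels, leaving linear equations in x and y:
16.2 x + 73.0 y = 128.80
-109.6 x + 152.0 y = 4167.07
Solving: x ≈ -27.202, y ≈ 7.801 km (keep extra digits for the depth step; rounded: -27.2, 7.8).
Then from the Station 1 sphere: z² = 78.04² − (x − 30.6)² − (y + 42.1)² with x = -27.202, y = 7.801, so z ≈ 16.095 ≈ 16.1 km.
Check against Station 4 (with the unrounded solution): distance 58.59 ≈ 58.59 km. ✓

depth ≈ 16.1 km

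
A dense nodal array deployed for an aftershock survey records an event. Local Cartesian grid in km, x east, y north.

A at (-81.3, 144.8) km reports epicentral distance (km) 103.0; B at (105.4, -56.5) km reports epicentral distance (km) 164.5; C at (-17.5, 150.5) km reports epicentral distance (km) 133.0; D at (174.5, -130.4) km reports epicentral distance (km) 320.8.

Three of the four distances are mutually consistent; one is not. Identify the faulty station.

B

Solve using three stations at a time. Using A, C, D (subtract circle equations pairwise → linear system) gives (x, y) ≈ (-95.5, 42.8).
Distances from that point to each station vs reported:
  A: calculated 103.0 vs reported 103.0 → residual 0.0 km
  B: calculated 224.1 vs reported 164.5 → residual 59.6 km
  C: calculated 133.0 vs reported 133.0 → residual 0.0 km
  D: calculated 320.8 vs reported 320.8 → residual 0.0 km
A, C, D are mutually consistent (residuals ≈ 0); B is off by 59.6 km.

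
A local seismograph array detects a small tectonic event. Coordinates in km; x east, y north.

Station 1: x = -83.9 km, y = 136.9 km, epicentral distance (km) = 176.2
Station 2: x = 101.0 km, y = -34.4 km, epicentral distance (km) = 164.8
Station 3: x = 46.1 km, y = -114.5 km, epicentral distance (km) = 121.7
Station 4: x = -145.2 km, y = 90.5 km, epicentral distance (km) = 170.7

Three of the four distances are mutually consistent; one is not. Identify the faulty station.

Station 1

Solve using three stations at a time. Using Station 2, Station 3, Station 4 (subtract circle equations pairwise → linear system) gives (x, y) ≈ (-62.0, -58.6).
Distances from that point to each station vs reported:
  Station 1: calculated 196.7 vs reported 176.2 → residual 20.5 km
  Station 2: calculated 164.8 vs reported 164.8 → residual 0.0 km
  Station 3: calculated 121.7 vs reported 121.7 → residual 0.0 km
  Station 4: calculated 170.7 vs reported 170.7 → residual 0.0 km
Station 2, Station 3, Station 4 are mutually consistent (residuals ≈ 0); Station 1 is off by 20.5 km.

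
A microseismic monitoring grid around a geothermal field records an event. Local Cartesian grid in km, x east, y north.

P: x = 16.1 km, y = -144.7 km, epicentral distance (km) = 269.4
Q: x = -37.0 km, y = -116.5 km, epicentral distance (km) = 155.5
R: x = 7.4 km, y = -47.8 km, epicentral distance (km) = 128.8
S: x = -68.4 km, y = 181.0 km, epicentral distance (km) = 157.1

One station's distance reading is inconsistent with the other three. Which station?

P

Solve using three stations at a time. Using Q, R, S (subtract circle equations pairwise → linear system) gives (x, y) ≈ (-97.7, 26.7).
Distances from that point to each station vs reported:
  P: calculated 205.7 vs reported 269.4 → residual 63.7 km
  Q: calculated 155.5 vs reported 155.5 → residual 0.0 km
  R: calculated 128.8 vs reported 128.8 → residual 0.0 km
  S: calculated 157.1 vs reported 157.1 → residual 0.0 km
Q, R, S are mutually consistent (residuals ≈ 0); P is off by 63.7 km.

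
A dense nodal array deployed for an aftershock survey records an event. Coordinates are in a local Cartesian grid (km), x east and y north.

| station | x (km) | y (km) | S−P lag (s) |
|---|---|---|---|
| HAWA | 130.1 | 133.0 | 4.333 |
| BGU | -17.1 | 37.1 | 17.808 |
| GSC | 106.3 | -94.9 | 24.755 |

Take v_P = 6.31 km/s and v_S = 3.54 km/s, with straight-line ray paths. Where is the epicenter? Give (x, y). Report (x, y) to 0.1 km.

(109.6, 104.7)

Distance from S−P lag: d = Δt · v_P v_S / (v_P − v_S) = Δt · (6.31·3.54)/(6.31−3.54) ≈ 8.0640·Δt.
So d_HAWA = 34.94, d_BGU = 143.60, d_GSC = 199.63 km.
Circle about each station: (x − 130.1)² + (y − 133.0)² = 34.94²; (x + 17.1)² + (y − 37.1)² = 143.60²; (x − 106.3)² + (y + 94.9)² = 199.63².
Subtracting pairs of circle equations eliminates x²+y² and gives linear equations (the radical axes):
-294.4 x − 191.8 y = -52346.35
-47.6 x − 455.8 y = -52940.64
Solving the 2×2 system: x ≈ 109.6, y ≈ 104.7 km.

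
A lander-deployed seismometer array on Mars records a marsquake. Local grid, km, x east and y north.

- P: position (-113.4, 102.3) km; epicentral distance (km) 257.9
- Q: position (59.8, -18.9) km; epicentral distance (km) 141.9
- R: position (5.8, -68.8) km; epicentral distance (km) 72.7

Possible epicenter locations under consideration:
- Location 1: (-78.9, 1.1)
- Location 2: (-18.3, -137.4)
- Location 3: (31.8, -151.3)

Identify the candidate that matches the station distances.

For each candidate, compare |candidate − station| to the reported distance:
Location 1: residuals P 151.0, Q 1.8, R 37.1 → max 151.0 km
Location 2: residuals P 0.0, Q 0.0, R 0.0 → max 0.0 km
Location 3: residuals P 34.3, Q 6.6, R 13.8 → max 34.3 km
Only Location 2 has all residuals ≈ 0.

Location 2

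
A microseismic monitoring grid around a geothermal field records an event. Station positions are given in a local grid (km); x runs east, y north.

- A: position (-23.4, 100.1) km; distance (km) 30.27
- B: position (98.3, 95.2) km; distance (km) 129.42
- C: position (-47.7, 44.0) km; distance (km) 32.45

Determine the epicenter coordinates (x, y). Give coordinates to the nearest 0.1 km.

Circle about each station: (x + 23.4)² + (y − 100.1)² = 30.27²; (x − 98.3)² + (y − 95.2)² = 129.42²; (x + 47.7)² + (y − 44.0)² = 32.45².
Subtracting the A equation from the B and C equations removes the quadratic terms:
243.4 x − 9.8 y = -7674.90
-48.6 x − 112.2 y = -6493.01
Solving the 2×2 system: x ≈ -28.7, y ≈ 70.3 km.

-28.7 km east, 70.3 km north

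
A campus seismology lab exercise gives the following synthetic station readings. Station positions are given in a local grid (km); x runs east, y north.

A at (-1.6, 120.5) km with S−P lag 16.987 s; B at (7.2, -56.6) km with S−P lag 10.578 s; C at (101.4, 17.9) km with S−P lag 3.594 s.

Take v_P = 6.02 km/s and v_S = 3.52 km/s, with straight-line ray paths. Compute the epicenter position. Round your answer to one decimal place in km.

76.9 km east, -0.2 km north

Distance from S−P lag: d = Δt · v_P v_S / (v_P − v_S) = Δt · (6.02·3.52)/(6.02−3.52) ≈ 8.4762·Δt.
So d_A = 143.98, d_B = 89.66, d_C = 30.46 km.
Circle about each station: (x + 1.6)² + (y − 120.5)² = 143.98²; (x − 7.2)² + (y + 56.6)² = 89.66²; (x − 101.4)² + (y − 17.9)² = 30.46².
Subtracting pairs of circle equations eliminates x²+y² and gives linear equations (the radical axes):
17.6 x − 354.2 y = 1423.91
206.0 x − 205.2 y = 15881.99
Solving the 2×2 system: x ≈ 76.9, y ≈ -0.2 km.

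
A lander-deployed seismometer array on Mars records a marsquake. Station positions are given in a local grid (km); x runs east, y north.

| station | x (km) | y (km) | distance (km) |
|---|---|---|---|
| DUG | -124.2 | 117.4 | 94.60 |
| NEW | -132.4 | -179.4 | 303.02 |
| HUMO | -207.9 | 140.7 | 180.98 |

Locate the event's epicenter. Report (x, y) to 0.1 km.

Circle about each station: (x + 124.2)² + (y − 117.4)² = 94.60²; (x + 132.4)² + (y + 179.4)² = 303.02²; (x + 207.9)² + (y − 140.7)² = 180.98².
Subtracting the DUG equation from the NEW and HUMO equations removes the quadratic terms:
-16.4 x − 593.6 y = -62366.24
-167.4 x + 46.6 y = 10005.90
Solving the 2×2 system: x ≈ -30.3, y ≈ 105.9 km.

-30.3 km east, 105.9 km north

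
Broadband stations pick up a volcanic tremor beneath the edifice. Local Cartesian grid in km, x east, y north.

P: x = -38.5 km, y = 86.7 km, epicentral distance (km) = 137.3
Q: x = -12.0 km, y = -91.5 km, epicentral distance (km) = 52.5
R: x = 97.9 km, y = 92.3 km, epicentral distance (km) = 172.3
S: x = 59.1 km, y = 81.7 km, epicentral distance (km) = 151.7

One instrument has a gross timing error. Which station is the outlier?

P

Solve using three stations at a time. Using Q, R, S (subtract circle equations pairwise → linear system) gives (x, y) ≈ (34.8, -68.0).
Distances from that point to each station vs reported:
  P: calculated 171.2 vs reported 137.3 → residual 33.9 km
  Q: calculated 52.4 vs reported 52.5 → residual 0.1 km
  R: calculated 172.3 vs reported 172.3 → residual 0.0 km
  S: calculated 151.7 vs reported 151.7 → residual 0.0 km
Q, R, S are mutually consistent (residuals ≈ 0); P is off by 33.9 km.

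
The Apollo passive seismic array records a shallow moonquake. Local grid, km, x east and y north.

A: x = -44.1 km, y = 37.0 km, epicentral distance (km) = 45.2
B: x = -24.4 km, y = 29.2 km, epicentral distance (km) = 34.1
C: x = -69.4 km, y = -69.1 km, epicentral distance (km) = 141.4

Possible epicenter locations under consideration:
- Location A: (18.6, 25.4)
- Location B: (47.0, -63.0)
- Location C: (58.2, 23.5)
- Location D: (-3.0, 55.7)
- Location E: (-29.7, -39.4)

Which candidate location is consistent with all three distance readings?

For each candidate, compare |candidate − station| to the reported distance:
Location A: residuals A 18.6, B 9.1, C 12.3 → max 18.6 km
Location B: residuals A 90.1, B 82.5, C 24.8 → max 90.1 km
Location C: residuals A 58.0, B 48.7, C 16.3 → max 58.0 km
Location D: residuals A 0.0, B 0.0, C 0.0 → max 0.0 km
Location E: residuals A 32.5, B 34.7, C 91.8 → max 91.8 km
Only Location D has all residuals ≈ 0.

Location D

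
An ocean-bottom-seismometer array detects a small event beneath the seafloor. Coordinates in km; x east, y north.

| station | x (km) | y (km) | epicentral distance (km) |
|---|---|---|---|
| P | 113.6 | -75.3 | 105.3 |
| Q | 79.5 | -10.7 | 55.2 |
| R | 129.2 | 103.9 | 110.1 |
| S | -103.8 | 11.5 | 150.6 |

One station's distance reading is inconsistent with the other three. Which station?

Solve using three stations at a time. Using Q, R, S (subtract circle equations pairwise → linear system) gives (x, y) ≈ (45.3, 32.6).
Distances from that point to each station vs reported:
  P: calculated 127.7 vs reported 105.3 → residual 22.4 km
  Q: calculated 55.2 vs reported 55.2 → residual 0.0 km
  R: calculated 110.1 vs reported 110.1 → residual 0.0 km
  S: calculated 150.6 vs reported 150.6 → residual 0.0 km
Q, R, S are mutually consistent (residuals ≈ 0); P is off by 22.4 km.

P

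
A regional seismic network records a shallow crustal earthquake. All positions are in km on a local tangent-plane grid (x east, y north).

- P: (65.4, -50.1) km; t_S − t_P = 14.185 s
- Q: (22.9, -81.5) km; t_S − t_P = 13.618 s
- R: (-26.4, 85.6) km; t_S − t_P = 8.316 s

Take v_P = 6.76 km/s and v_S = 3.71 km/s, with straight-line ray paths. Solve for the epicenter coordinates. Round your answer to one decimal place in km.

(-29.8, 17.3)

Distance from S−P lag: d = Δt · v_P v_S / (v_P − v_S) = Δt · (6.76·3.71)/(6.76−3.71) ≈ 8.2228·Δt.
So d_P = 116.64, d_Q = 111.98, d_R = 68.38 km.
Circle about each station: (x − 65.4)² + (y + 50.1)² = 116.64²; (x − 22.9)² + (y + 81.5)² = 111.98²; (x + 26.4)² + (y − 85.6)² = 68.38².
Subtracting pairs of circle equations eliminates x²+y² and gives linear equations (the radical axes):
-85.0 x − 62.8 y = 1444.86
-183.6 x + 271.4 y = 10166.22
Solving the 2×2 system: x ≈ -29.8, y ≈ 17.3 km.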